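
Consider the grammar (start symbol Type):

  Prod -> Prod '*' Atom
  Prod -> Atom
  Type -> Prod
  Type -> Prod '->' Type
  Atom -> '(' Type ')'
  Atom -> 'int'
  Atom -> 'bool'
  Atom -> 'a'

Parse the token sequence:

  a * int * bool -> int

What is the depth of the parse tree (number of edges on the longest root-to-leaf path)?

5

[Type [Prod [Prod [Prod [Atom a]] * [Atom int]] * [Atom bool]] -> [Type [Prod [Atom int]]]]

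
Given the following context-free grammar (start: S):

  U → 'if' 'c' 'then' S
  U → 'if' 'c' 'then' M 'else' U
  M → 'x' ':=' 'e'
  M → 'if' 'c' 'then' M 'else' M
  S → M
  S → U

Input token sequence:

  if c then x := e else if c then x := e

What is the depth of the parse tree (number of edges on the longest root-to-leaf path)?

5

[S [U if c then [M x := e] else [U if c then [S [M x := e]]]]]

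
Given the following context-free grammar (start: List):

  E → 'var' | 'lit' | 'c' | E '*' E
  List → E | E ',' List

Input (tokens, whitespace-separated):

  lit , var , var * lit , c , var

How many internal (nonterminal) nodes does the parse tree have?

12

[List [E lit] , [List [E var] , [List [E [E var] * [E lit]] , [List [E c] , [List [E var]]]]]]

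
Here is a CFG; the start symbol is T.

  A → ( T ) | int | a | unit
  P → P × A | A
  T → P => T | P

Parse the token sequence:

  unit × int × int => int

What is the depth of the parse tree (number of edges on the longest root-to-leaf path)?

[T [P [P [P [A unit]] × [A int]] × [A int]] => [T [P [A int]]]]

5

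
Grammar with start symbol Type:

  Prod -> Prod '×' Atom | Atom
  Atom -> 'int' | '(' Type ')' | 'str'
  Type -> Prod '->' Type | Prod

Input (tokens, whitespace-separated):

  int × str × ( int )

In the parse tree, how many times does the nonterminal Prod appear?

4

[Type [Prod [Prod [Prod [Atom int]] × [Atom str]] × [Atom ( [Type [Prod [Atom int]]] )]]]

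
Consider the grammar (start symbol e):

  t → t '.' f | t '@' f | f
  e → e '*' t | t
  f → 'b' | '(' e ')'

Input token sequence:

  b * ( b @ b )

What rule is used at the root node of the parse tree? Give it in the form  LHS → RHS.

[e [e [t [f b]]] * [t [f ( [e [t [t [f b]] @ [f b]]] )]]]

e → e '*' t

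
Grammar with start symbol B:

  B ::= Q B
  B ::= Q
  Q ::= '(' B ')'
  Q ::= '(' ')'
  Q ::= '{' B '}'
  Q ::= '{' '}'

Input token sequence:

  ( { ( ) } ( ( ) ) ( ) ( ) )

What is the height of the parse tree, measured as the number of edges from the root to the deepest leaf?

[B [Q ( [B [Q { [B [Q ( )]] }] [B [Q ( [B [Q ( )]] )] [B [Q ( )] [B [Q ( )]]]]] )]]

7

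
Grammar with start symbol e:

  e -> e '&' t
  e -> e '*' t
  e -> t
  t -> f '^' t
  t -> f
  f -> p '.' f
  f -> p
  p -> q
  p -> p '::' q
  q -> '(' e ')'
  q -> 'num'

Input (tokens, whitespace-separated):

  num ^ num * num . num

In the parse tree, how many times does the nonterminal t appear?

3

[e [e [t [f [p [q num]]] ^ [t [f [p [q num]]]]]] * [t [f [p [q num]] . [f [p [q num]]]]]]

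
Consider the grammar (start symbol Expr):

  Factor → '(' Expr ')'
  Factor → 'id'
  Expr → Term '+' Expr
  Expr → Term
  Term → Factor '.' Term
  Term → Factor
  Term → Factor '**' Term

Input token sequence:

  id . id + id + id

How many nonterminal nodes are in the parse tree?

[Expr [Term [Factor id] . [Term [Factor id]]] + [Expr [Term [Factor id]] + [Expr [Term [Factor id]]]]]

11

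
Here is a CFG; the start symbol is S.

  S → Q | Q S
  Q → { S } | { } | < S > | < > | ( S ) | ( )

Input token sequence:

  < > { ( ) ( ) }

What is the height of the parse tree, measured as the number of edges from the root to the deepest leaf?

[S [Q < >] [S [Q { [S [Q ( )] [S [Q ( )]]] }]]]

6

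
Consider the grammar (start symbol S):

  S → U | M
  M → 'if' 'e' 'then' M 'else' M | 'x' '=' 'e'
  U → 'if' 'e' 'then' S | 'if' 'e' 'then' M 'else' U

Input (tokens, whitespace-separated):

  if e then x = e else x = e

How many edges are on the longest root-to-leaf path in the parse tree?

[S [M if e then [M x = e] else [M x = e]]]

3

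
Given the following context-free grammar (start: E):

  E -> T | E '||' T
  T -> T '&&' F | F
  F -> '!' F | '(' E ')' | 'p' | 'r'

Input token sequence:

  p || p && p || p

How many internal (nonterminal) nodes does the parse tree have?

[E [E [E [T [F p]]] || [T [T [F p]] && [F p]]] || [T [F p]]]

11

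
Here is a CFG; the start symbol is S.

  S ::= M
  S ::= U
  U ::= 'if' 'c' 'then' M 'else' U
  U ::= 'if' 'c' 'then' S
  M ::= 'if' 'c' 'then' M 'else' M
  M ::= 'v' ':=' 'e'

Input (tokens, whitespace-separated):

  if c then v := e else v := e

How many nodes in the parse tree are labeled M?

3

[S [M if c then [M v := e] else [M v := e]]]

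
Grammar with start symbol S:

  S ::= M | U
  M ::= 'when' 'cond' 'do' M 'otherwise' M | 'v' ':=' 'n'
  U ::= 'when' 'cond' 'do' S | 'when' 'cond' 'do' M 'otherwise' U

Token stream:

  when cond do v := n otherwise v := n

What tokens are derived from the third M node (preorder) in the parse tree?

v := n

[S [M when cond do [M v := n] otherwise [M v := n]]]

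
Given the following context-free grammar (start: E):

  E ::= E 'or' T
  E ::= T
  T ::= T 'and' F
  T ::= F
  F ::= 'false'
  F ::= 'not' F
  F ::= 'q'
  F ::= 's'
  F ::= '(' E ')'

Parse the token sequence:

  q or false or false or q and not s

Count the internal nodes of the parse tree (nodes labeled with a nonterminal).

15

[E [E [E [E [T [F q]]] or [T [F false]]] or [T [F false]]] or [T [T [F q]] and [F not [F s]]]]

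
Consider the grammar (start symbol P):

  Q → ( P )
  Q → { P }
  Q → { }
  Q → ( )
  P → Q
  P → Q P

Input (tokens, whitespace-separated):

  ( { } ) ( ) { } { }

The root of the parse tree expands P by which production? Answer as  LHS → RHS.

[P [Q ( [P [Q { }]] )] [P [Q ( )] [P [Q { }] [P [Q { }]]]]]

P → Q P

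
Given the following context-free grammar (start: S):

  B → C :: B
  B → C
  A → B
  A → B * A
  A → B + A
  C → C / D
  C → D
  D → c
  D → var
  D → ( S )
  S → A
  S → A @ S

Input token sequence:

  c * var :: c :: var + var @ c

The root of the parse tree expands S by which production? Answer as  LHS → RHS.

[S [A [B [C [D c]]] * [A [B [C [D var]] :: [B [C [D c]] :: [B [C [D var]]]]] + [A [B [C [D var]]]]]] @ [S [A [B [C [D c]]]]]]

S → A @ S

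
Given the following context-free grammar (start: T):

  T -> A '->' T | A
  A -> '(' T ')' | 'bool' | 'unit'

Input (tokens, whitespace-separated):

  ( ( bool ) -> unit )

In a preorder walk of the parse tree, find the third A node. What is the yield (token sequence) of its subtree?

[T [A ( [T [A ( [T [A bool]] )] -> [T [A unit]]] )]]

bool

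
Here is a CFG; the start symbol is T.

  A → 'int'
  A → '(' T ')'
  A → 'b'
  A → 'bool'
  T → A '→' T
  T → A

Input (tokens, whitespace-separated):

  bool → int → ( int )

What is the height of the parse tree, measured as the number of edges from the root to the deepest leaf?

[T [A bool] → [T [A int] → [T [A ( [T [A int]] )]]]]

6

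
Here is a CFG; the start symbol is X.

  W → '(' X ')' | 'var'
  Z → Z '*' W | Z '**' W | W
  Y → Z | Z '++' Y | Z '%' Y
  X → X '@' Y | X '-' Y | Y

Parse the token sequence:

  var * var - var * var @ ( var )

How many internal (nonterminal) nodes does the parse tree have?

[X [X [X [Y [Z [Z [W var]] * [W var]]]] - [Y [Z [Z [W var]] * [W var]]]] @ [Y [Z [W ( [X [Y [Z [W var]]]] )]]]]

20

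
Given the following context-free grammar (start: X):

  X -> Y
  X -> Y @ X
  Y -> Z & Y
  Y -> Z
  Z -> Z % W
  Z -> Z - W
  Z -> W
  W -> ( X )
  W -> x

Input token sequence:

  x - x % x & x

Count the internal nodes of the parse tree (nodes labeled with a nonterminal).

[X [Y [Z [Z [Z [W x]] - [W x]] % [W x]] & [Y [Z [W x]]]]]

11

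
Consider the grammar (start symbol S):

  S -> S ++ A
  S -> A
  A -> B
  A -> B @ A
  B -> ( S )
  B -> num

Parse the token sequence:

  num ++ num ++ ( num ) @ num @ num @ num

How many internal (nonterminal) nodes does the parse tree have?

18

[S [S [S [A [B num]]] ++ [A [B num]]] ++ [A [B ( [S [A [B num]]] )] @ [A [B num] @ [A [B num] @ [A [B num]]]]]]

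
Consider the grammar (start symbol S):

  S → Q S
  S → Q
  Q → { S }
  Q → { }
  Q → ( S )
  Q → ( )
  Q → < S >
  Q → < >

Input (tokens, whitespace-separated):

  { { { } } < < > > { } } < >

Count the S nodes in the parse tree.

7

[S [Q { [S [Q { [S [Q { }]] }] [S [Q < [S [Q < >]] >] [S [Q { }]]]] }] [S [Q < >]]]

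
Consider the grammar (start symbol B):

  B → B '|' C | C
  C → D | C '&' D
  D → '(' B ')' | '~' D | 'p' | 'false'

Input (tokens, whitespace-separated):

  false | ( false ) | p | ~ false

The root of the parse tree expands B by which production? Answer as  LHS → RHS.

[B [B [B [B [C [D false]]] | [C [D ( [B [C [D false]]] )]]] | [C [D p]]] | [C [D ~ [D false]]]]

B → B '|' C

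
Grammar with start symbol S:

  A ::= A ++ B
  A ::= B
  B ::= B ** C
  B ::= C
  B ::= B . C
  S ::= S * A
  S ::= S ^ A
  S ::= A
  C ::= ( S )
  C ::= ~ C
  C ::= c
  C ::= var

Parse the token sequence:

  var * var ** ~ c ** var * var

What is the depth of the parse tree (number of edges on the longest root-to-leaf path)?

[S [S [S [A [B [C var]]]] * [A [B [B [B [C var]] ** [C ~ [C c]]] ** [C var]]]] * [A [B [C var]]]]

7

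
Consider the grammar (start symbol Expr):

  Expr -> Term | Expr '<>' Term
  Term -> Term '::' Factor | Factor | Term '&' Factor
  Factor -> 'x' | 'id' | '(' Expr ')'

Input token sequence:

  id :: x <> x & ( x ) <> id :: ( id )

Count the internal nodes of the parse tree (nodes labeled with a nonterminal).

[Expr [Expr [Expr [Term [Term [Factor id]] :: [Factor x]]] <> [Term [Term [Factor x]] & [Factor ( [Expr [Term [Factor x]]] )]]] <> [Term [Term [Factor id]] :: [Factor ( [Expr [Term [Factor id]]] )]]]

21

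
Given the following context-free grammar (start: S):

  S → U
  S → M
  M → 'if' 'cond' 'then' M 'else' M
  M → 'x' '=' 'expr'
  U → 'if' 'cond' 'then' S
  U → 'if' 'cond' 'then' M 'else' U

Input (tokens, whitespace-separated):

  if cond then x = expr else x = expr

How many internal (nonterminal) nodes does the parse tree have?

[S [M if cond then [M x = expr] else [M x = expr]]]

4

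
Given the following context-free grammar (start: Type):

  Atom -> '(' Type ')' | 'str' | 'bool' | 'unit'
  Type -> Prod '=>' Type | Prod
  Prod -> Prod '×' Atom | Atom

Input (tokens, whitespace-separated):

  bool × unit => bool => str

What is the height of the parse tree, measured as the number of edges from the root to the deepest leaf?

5

[Type [Prod [Prod [Atom bool]] × [Atom unit]] => [Type [Prod [Atom bool]] => [Type [Prod [Atom str]]]]]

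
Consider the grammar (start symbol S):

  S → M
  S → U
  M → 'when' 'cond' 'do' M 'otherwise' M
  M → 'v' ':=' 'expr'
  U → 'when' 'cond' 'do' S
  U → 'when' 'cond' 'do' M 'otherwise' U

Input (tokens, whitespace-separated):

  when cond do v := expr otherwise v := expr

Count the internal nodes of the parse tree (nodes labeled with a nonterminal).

4

[S [M when cond do [M v := expr] otherwise [M v := expr]]]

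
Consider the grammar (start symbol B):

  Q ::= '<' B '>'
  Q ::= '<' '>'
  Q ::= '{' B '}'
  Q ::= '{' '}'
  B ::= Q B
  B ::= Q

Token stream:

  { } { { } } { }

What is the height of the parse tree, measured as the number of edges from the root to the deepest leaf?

[B [Q { }] [B [Q { [B [Q { }]] }] [B [Q { }]]]]

5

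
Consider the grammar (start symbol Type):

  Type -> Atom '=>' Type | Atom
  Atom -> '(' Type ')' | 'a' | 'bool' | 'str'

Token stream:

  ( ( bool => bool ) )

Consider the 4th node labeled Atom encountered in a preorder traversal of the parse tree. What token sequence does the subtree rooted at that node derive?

[Type [Atom ( [Type [Atom ( [Type [Atom bool] => [Type [Atom bool]]] )]] )]]

bool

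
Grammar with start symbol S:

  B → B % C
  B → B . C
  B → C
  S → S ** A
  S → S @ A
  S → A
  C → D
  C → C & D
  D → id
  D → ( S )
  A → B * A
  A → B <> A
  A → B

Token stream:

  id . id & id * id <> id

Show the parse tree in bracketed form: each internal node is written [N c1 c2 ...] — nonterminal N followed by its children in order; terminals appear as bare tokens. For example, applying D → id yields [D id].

S
A
B * A
B . C * A
C . C * A
D . C * A
id . C * A
id . C & D * A
id . D & D * A
id . id & D * A
id . id & id * A
id . id & id * B <> A
id . id & id * C <> A
id . id & id * D <> A
id . id & id * id <> A
id . id & id * id <> B
id . id & id * id <> C
id . id & id * id <> D
id . id & id * id <> id

[S [A [B [B [C [D id]]] . [C [C [D id]] & [D id]]] * [A [B [C [D id]]] <> [A [B [C [D id]]]]]]]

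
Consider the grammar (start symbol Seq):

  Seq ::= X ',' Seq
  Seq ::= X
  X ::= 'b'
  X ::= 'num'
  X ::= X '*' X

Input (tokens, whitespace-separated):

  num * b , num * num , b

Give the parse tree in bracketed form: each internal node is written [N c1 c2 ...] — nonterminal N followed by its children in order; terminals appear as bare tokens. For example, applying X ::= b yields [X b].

[Seq [X [X num] * [X b]] , [Seq [X [X num] * [X num]] , [Seq [X b]]]]

Seq
X , Seq
X * X , Seq
num * X , Seq
num * b , Seq
num * b , X , Seq
num * b , X * X , Seq
num * b , num * X , Seq
num * b , num * num , Seq
num * b , num * num , X
num * b , num * num , b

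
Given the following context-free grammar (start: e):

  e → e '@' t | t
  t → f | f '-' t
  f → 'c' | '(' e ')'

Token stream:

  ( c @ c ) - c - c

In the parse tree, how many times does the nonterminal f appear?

5

[e [t [f ( [e [e [t [f c]]] @ [t [f c]]] )] - [t [f c] - [t [f c]]]]]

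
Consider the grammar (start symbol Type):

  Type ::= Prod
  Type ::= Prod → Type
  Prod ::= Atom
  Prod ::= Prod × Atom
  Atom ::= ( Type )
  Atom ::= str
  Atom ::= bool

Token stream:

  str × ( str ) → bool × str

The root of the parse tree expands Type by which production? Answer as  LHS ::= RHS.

[Type [Prod [Prod [Atom str]] × [Atom ( [Type [Prod [Atom str]]] )]] → [Type [Prod [Prod [Atom bool]] × [Atom str]]]]

Type ::= Prod → Type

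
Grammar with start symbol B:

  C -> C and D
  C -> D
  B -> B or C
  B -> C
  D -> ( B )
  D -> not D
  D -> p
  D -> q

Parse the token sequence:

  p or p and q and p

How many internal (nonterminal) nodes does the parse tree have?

[B [B [C [D p]]] or [C [C [C [D p]] and [D q]] and [D p]]]

10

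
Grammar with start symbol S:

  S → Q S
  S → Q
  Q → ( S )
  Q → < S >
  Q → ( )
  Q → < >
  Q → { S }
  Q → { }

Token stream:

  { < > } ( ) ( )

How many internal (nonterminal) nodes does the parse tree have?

[S [Q { [S [Q < >]] }] [S [Q ( )] [S [Q ( )]]]]

8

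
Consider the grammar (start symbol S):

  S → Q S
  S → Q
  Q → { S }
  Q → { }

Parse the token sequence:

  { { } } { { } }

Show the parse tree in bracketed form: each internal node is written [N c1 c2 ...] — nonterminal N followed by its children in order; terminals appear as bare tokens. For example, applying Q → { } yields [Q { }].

S
Q S
{ S } S
{ Q } S
{ { } } S
{ { } } Q
{ { } } { S }
{ { } } { Q }
{ { } } { { } }

[S [Q { [S [Q { }]] }] [S [Q { [S [Q { }]] }]]]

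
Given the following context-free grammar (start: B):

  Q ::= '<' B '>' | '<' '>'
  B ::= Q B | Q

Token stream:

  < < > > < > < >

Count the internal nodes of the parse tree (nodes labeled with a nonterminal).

8

[B [Q < [B [Q < >]] >] [B [Q < >] [B [Q < >]]]]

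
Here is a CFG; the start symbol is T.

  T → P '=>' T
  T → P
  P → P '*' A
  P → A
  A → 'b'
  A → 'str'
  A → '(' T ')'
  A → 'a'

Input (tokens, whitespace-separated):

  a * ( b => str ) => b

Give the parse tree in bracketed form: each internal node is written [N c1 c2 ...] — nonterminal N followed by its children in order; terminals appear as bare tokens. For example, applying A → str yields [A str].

T
P => T
P * A => T
A * A => T
a * A => T
a * ( T ) => T
a * ( P => T ) => T
a * ( A => T ) => T
a * ( b => T ) => T
a * ( b => P ) => T
a * ( b => A ) => T
a * ( b => str ) => T
a * ( b => str ) => P
a * ( b => str ) => A
a * ( b => str ) => b

[T [P [P [A a]] * [A ( [T [P [A b]] => [T [P [A str]]]] )]] => [T [P [A b]]]]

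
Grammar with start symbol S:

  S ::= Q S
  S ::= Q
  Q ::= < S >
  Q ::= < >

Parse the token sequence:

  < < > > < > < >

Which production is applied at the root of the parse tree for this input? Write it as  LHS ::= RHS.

[S [Q < [S [Q < >]] >] [S [Q < >] [S [Q < >]]]]

S ::= Q S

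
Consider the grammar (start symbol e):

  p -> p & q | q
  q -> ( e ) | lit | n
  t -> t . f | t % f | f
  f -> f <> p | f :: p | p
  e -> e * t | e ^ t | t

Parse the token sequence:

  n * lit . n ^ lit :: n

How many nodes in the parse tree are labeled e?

[e [e [e [t [f [p [q n]]]]] * [t [t [f [p [q lit]]]] . [f [p [q n]]]]] ^ [t [f [f [p [q lit]]] :: [p [q n]]]]]

3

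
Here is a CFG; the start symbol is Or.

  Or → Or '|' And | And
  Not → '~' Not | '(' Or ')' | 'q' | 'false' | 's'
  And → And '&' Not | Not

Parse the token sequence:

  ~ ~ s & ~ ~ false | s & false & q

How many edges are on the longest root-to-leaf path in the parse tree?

7

[Or [Or [And [And [Not ~ [Not ~ [Not s]]]] & [Not ~ [Not ~ [Not false]]]]] | [And [And [And [Not s]] & [Not false]] & [Not q]]]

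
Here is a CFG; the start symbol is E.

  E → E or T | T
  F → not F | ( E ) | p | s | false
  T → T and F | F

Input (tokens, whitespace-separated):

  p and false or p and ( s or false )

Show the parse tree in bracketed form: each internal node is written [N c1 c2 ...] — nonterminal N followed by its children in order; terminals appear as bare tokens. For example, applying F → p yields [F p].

E
E or T
T or T
T and F or T
F and F or T
p and F or T
p and false or T
p and false or T and F
p and false or F and F
p and false or p and F
p and false or p and ( E )
p and false or p and ( E or T )
p and false or p and ( T or T )
p and false or p and ( F or T )
p and false or p and ( s or T )
p and false or p and ( s or F )
p and false or p and ( s or false )

[E [E [T [T [F p]] and [F false]]] or [T [T [F p]] and [F ( [E [E [T [F s]]] or [T [F false]]] )]]]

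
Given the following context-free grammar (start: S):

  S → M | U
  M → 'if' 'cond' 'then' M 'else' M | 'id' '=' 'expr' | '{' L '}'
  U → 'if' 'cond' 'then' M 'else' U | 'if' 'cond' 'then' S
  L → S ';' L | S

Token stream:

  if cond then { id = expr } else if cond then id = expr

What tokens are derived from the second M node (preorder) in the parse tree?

id = expr

[S [U if cond then [M { [L [S [M id = expr]]] }] else [U if cond then [S [M id = expr]]]]]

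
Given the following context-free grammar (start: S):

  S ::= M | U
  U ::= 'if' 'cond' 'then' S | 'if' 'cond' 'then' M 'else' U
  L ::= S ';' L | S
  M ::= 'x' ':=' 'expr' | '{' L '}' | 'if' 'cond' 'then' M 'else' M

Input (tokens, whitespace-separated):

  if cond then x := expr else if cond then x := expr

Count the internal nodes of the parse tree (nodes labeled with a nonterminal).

6

[S [U if cond then [M x := expr] else [U if cond then [S [M x := expr]]]]]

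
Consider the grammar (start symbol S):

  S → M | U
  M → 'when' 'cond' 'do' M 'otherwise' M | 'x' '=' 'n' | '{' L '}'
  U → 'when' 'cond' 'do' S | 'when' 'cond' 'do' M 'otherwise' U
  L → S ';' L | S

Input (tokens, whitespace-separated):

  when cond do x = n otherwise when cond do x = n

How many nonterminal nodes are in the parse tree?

6

[S [U when cond do [M x = n] otherwise [U when cond do [S [M x = n]]]]]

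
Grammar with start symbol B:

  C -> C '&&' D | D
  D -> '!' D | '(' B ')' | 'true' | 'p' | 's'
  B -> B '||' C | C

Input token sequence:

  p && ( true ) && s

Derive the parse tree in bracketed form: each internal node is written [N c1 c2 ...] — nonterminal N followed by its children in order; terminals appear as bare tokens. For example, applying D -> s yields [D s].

[B [C [C [C [D p]] && [D ( [B [C [D true]]] )]] && [D s]]]

B
C
C && D
C && D && D
D && D && D
p && D && D
p && ( B ) && D
p && ( C ) && D
p && ( D ) && D
p && ( true ) && D
p && ( true ) && s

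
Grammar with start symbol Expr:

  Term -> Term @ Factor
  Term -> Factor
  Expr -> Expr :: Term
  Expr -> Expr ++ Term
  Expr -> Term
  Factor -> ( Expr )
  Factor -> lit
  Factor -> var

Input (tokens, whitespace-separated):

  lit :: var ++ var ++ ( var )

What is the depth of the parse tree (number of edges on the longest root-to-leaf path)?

6

[Expr [Expr [Expr [Expr [Term [Factor lit]]] :: [Term [Factor var]]] ++ [Term [Factor var]]] ++ [Term [Factor ( [Expr [Term [Factor var]]] )]]]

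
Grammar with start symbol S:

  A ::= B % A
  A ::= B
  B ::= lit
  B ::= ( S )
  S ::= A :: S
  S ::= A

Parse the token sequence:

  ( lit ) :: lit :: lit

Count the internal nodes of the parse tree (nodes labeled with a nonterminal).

[S [A [B ( [S [A [B lit]]] )]] :: [S [A [B lit]] :: [S [A [B lit]]]]]

12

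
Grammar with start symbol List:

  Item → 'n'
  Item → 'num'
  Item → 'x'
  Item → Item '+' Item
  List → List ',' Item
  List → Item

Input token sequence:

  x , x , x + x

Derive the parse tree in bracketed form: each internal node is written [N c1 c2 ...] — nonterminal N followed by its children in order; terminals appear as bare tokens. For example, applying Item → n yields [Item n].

[List [List [List [Item x]] , [Item x]] , [Item [Item x] + [Item x]]]

List
List , Item
List , Item , Item
Item , Item , Item
x , Item , Item
x , x , Item
x , x , Item + Item
x , x , x + Item
x , x , x + x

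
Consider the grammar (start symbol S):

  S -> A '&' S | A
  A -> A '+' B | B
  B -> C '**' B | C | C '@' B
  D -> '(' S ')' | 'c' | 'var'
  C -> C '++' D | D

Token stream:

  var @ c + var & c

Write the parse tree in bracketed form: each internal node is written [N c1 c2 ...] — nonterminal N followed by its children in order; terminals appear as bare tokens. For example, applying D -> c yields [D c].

S
A & S
A + B & S
B + B & S
C @ B + B & S
D @ B + B & S
var @ B + B & S
var @ C + B & S
var @ D + B & S
var @ c + B & S
var @ c + C & S
var @ c + D & S
var @ c + var & S
var @ c + var & A
var @ c + var & B
var @ c + var & C
var @ c + var & D
var @ c + var & c

[S [A [A [B [C [D var]] @ [B [C [D c]]]]] + [B [C [D var]]]] & [S [A [B [C [D c]]]]]]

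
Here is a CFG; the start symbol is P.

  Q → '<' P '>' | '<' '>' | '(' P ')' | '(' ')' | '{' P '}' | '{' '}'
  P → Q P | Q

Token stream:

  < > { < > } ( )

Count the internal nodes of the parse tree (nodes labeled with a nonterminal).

[P [Q < >] [P [Q { [P [Q < >]] }] [P [Q ( )]]]]

8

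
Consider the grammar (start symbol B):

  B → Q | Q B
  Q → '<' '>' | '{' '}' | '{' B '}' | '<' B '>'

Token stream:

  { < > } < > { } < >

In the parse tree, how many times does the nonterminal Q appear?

5

[B [Q { [B [Q < >]] }] [B [Q < >] [B [Q { }] [B [Q < >]]]]]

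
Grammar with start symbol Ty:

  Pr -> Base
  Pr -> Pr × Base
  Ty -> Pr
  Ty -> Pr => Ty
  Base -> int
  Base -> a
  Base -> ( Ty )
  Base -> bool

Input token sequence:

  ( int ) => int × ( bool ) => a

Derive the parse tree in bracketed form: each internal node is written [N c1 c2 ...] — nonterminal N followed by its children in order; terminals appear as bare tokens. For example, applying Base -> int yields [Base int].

[Ty [Pr [Base ( [Ty [Pr [Base int]]] )]] => [Ty [Pr [Pr [Base int]] × [Base ( [Ty [Pr [Base bool]]] )]] => [Ty [Pr [Base a]]]]]

Ty
Pr => Ty
Base => Ty
( Ty ) => Ty
( Pr ) => Ty
( Base ) => Ty
( int ) => Ty
( int ) => Pr => Ty
( int ) => Pr × Base => Ty
( int ) => Base × Base => Ty
( int ) => int × Base => Ty
( int ) => int × ( Ty ) => Ty
( int ) => int × ( Pr ) => Ty
( int ) => int × ( Base ) => Ty
( int ) => int × ( bool ) => Ty
( int ) => int × ( bool ) => Pr
( int ) => int × ( bool ) => Base
( int ) => int × ( bool ) => a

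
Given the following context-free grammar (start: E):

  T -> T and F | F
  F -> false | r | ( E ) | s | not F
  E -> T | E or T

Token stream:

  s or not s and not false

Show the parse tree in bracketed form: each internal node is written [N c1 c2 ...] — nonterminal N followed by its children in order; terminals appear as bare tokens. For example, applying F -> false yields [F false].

[E [E [T [F s]]] or [T [T [F not [F s]]] and [F not [F false]]]]

E
E or T
T or T
F or T
s or T
s or T and F
s or F and F
s or not F and F
s or not s and F
s or not s and not F
s or not s and not false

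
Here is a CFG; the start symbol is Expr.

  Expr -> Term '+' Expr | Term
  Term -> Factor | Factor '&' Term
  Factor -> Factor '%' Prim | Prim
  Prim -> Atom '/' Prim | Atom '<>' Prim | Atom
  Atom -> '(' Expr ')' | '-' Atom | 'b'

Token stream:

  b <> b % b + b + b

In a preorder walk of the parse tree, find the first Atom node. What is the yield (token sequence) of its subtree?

b

[Expr [Term [Factor [Factor [Prim [Atom b] <> [Prim [Atom b]]]] % [Prim [Atom b]]]] + [Expr [Term [Factor [Prim [Atom b]]]] + [Expr [Term [Factor [Prim [Atom b]]]]]]]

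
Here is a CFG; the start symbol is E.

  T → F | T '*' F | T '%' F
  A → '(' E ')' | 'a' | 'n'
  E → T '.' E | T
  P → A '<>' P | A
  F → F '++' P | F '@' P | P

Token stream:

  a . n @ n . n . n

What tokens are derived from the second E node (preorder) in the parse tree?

[E [T [F [P [A a]]]] . [E [T [F [F [P [A n]]] @ [P [A n]]]] . [E [T [F [P [A n]]]] . [E [T [F [P [A n]]]]]]]]

n @ n . n . n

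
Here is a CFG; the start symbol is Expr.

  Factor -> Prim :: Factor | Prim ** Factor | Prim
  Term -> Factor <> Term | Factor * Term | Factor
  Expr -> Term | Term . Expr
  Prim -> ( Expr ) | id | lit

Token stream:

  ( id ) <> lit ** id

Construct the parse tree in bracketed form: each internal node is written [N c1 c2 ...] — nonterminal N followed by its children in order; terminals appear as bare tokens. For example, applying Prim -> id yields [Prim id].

[Expr [Term [Factor [Prim ( [Expr [Term [Factor [Prim id]]]] )]] <> [Term [Factor [Prim lit] ** [Factor [Prim id]]]]]]

Expr
Term
Factor <> Term
Prim <> Term
( Expr ) <> Term
( Term ) <> Term
( Factor ) <> Term
( Prim ) <> Term
( id ) <> Term
( id ) <> Factor
( id ) <> Prim ** Factor
( id ) <> lit ** Factor
( id ) <> lit ** Prim
( id ) <> lit ** id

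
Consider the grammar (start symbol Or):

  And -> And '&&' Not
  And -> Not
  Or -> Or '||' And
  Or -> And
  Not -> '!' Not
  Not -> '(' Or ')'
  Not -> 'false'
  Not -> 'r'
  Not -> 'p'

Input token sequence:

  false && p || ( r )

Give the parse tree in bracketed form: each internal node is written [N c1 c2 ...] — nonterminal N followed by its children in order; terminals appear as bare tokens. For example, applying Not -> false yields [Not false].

Or
Or || And
And || And
And && Not || And
Not && Not || And
false && Not || And
false && p || And
false && p || Not
false && p || ( Or )
false && p || ( And )
false && p || ( Not )
false && p || ( r )

[Or [Or [And [And [Not false]] && [Not p]]] || [And [Not ( [Or [And [Not r]]] )]]]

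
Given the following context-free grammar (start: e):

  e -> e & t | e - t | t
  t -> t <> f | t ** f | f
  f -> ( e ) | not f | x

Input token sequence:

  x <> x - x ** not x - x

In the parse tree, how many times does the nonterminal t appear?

[e [e [e [t [t [f x]] <> [f x]]] - [t [t [f x]] ** [f not [f x]]]] - [t [f x]]]

5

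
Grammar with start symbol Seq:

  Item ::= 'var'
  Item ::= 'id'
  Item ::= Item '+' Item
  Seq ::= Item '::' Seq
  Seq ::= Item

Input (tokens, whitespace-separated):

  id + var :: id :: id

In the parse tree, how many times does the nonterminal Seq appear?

[Seq [Item [Item id] + [Item var]] :: [Seq [Item id] :: [Seq [Item id]]]]

3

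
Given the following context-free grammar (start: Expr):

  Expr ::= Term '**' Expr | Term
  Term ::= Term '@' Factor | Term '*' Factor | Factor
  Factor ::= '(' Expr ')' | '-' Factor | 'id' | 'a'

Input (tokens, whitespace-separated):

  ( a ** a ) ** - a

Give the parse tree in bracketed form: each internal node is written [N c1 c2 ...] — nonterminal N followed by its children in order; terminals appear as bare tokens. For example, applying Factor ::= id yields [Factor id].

Expr
Term ** Expr
Factor ** Expr
( Expr ) ** Expr
( Term ** Expr ) ** Expr
( Factor ** Expr ) ** Expr
( a ** Expr ) ** Expr
( a ** Term ) ** Expr
( a ** Factor ) ** Expr
( a ** a ) ** Expr
( a ** a ) ** Term
( a ** a ) ** Factor
( a ** a ) ** - Factor
( a ** a ) ** - a

[Expr [Term [Factor ( [Expr [Term [Factor a]] ** [Expr [Term [Factor a]]]] )]] ** [Expr [Term [Factor - [Factor a]]]]]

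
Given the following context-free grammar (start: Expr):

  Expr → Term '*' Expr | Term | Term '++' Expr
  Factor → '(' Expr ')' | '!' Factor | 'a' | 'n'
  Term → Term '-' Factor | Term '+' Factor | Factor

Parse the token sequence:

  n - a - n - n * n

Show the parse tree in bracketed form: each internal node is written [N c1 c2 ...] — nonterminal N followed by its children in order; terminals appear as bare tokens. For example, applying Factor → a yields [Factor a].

[Expr [Term [Term [Term [Term [Factor n]] - [Factor a]] - [Factor n]] - [Factor n]] * [Expr [Term [Factor n]]]]

Expr
Term * Expr
Term - Factor * Expr
Term - Factor - Factor * Expr
Term - Factor - Factor - Factor * Expr
Factor - Factor - Factor - Factor * Expr
n - Factor - Factor - Factor * Expr
n - a - Factor - Factor * Expr
n - a - n - Factor * Expr
n - a - n - n * Expr
n - a - n - n * Term
n - a - n - n * Factor
n - a - n - n * n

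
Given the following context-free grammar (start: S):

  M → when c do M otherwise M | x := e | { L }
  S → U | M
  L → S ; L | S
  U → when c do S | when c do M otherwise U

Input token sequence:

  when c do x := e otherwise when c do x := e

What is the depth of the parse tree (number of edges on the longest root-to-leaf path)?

5

[S [U when c do [M x := e] otherwise [U when c do [S [M x := e]]]]]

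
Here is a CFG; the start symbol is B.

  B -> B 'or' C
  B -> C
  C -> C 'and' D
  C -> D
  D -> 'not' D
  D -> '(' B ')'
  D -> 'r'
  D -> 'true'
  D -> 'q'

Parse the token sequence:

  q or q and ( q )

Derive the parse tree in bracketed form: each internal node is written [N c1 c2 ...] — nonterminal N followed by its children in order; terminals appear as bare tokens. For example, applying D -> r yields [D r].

B
B or C
C or C
D or C
q or C
q or C and D
q or D and D
q or q and D
q or q and ( B )
q or q and ( C )
q or q and ( D )
q or q and ( q )

[B [B [C [D q]]] or [C [C [D q]] and [D ( [B [C [D q]]] )]]]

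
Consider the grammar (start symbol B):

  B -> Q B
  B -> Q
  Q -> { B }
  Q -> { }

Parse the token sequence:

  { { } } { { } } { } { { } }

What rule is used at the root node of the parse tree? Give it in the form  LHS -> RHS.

[B [Q { [B [Q { }]] }] [B [Q { [B [Q { }]] }] [B [Q { }] [B [Q { [B [Q { }]] }]]]]]

B -> Q B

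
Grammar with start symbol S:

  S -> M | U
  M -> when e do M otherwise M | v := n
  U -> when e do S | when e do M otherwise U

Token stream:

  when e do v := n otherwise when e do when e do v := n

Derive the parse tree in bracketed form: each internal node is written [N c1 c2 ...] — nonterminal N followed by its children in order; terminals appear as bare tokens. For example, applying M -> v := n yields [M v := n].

[S [U when e do [M v := n] otherwise [U when e do [S [U when e do [S [M v := n]]]]]]]

S
U
when e do M otherwise U
when e do v := n otherwise U
when e do v := n otherwise when e do S
when e do v := n otherwise when e do U
when e do v := n otherwise when e do when e do S
when e do v := n otherwise when e do when e do M
when e do v := n otherwise when e do when e do v := n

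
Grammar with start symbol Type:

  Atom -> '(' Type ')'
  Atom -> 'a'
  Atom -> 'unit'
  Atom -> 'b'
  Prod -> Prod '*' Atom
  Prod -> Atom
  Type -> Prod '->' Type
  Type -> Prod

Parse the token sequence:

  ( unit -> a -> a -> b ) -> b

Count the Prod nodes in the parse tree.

[Type [Prod [Atom ( [Type [Prod [Atom unit]] -> [Type [Prod [Atom a]] -> [Type [Prod [Atom a]] -> [Type [Prod [Atom b]]]]]] )]] -> [Type [Prod [Atom b]]]]

6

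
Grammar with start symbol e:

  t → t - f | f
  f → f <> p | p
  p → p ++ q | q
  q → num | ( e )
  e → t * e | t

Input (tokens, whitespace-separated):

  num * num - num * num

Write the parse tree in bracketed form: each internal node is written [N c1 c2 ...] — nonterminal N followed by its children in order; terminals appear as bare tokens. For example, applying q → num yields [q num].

e
t * e
f * e
p * e
q * e
num * e
num * t * e
num * t - f * e
num * f - f * e
num * p - f * e
num * q - f * e
num * num - f * e
num * num - p * e
num * num - q * e
num * num - num * e
num * num - num * t
num * num - num * f
num * num - num * p
num * num - num * q
num * num - num * num

[e [t [f [p [q num]]]] * [e [t [t [f [p [q num]]]] - [f [p [q num]]]] * [e [t [f [p [q num]]]]]]]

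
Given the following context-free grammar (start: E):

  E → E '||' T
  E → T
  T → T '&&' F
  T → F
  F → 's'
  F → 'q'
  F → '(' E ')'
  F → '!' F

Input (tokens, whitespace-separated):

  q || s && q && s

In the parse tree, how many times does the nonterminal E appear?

2

[E [E [T [F q]]] || [T [T [T [F s]] && [F q]] && [F s]]]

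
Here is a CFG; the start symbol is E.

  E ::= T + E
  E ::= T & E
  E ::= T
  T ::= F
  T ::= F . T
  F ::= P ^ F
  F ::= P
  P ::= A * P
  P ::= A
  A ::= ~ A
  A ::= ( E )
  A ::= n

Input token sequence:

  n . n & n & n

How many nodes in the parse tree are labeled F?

4

[E [T [F [P [A n]]] . [T [F [P [A n]]]]] & [E [T [F [P [A n]]]] & [E [T [F [P [A n]]]]]]]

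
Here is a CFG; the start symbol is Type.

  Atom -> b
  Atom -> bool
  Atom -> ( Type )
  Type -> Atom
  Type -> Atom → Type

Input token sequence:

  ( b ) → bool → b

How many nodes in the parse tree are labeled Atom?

4

[Type [Atom ( [Type [Atom b]] )] → [Type [Atom bool] → [Type [Atom b]]]]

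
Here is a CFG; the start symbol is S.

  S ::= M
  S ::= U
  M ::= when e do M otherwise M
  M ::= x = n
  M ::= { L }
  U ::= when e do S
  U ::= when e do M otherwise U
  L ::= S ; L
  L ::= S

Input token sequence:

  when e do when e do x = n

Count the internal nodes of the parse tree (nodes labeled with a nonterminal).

[S [U when e do [S [U when e do [S [M x = n]]]]]]

6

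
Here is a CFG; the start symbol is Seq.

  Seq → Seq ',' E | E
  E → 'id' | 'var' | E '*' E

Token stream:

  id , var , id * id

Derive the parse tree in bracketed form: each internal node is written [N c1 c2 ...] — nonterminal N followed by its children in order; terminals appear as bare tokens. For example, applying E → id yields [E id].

Seq
Seq , E
Seq , E , E
E , E , E
id , E , E
id , var , E
id , var , E * E
id , var , id * E
id , var , id * id

[Seq [Seq [Seq [E id]] , [E var]] , [E [E id] * [E id]]]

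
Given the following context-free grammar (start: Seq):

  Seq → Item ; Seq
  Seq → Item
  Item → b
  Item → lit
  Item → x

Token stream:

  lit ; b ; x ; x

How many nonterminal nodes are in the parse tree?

[Seq [Item lit] ; [Seq [Item b] ; [Seq [Item x] ; [Seq [Item x]]]]]

8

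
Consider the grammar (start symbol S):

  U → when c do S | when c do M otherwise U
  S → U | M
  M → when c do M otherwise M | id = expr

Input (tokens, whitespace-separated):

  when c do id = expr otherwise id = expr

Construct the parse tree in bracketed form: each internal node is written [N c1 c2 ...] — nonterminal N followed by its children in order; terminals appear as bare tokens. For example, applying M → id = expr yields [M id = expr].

[S [M when c do [M id = expr] otherwise [M id = expr]]]

S
M
when c do M otherwise M
when c do id = expr otherwise M
when c do id = expr otherwise id = expr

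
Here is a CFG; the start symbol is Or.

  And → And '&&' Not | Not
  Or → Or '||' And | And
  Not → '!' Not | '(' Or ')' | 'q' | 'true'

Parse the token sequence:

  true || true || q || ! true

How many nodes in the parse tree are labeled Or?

4

[Or [Or [Or [Or [And [Not true]]] || [And [Not true]]] || [And [Not q]]] || [And [Not ! [Not true]]]]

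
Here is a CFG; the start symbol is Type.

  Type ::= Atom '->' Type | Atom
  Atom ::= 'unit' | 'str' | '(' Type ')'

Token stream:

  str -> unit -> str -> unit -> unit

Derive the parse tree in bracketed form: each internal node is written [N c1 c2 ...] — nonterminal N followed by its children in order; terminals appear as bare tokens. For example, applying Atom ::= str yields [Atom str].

[Type [Atom str] -> [Type [Atom unit] -> [Type [Atom str] -> [Type [Atom unit] -> [Type [Atom unit]]]]]]

Type
Atom -> Type
str -> Type
str -> Atom -> Type
str -> unit -> Type
str -> unit -> Atom -> Type
str -> unit -> str -> Type
str -> unit -> str -> Atom -> Type
str -> unit -> str -> unit -> Type
str -> unit -> str -> unit -> Atom
str -> unit -> str -> unit -> unit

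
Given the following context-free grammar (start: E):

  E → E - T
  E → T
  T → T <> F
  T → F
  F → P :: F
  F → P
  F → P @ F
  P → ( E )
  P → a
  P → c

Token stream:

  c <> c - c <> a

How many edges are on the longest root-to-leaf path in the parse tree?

6

[E [E [T [T [F [P c]]] <> [F [P c]]]] - [T [T [F [P c]]] <> [F [P a]]]]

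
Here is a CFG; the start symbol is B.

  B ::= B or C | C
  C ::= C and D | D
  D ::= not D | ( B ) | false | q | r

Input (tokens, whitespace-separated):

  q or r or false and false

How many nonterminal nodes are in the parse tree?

[B [B [B [C [D q]]] or [C [D r]]] or [C [C [D false]] and [D false]]]

11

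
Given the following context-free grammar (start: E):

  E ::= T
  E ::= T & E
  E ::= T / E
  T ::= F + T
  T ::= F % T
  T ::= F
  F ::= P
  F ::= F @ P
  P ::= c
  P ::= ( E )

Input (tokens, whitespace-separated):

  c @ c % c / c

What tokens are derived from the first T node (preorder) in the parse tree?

c @ c % c

[E [T [F [F [P c]] @ [P c]] % [T [F [P c]]]] / [E [T [F [P c]]]]]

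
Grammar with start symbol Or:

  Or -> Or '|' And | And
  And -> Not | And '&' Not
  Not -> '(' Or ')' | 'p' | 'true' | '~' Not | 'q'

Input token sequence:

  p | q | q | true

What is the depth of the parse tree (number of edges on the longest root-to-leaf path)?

[Or [Or [Or [Or [And [Not p]]] | [And [Not q]]] | [And [Not q]]] | [And [Not true]]]

6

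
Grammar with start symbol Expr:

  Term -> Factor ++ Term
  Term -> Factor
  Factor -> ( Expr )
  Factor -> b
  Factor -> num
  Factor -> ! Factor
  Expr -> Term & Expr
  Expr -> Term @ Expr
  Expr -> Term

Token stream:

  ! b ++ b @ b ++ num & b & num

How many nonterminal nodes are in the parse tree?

[Expr [Term [Factor ! [Factor b]] ++ [Term [Factor b]]] @ [Expr [Term [Factor b] ++ [Term [Factor num]]] & [Expr [Term [Factor b]] & [Expr [Term [Factor num]]]]]]

17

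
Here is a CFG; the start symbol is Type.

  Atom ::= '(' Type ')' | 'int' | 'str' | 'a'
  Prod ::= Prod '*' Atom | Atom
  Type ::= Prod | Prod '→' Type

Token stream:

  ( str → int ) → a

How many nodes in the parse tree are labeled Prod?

4

[Type [Prod [Atom ( [Type [Prod [Atom str]] → [Type [Prod [Atom int]]]] )]] → [Type [Prod [Atom a]]]]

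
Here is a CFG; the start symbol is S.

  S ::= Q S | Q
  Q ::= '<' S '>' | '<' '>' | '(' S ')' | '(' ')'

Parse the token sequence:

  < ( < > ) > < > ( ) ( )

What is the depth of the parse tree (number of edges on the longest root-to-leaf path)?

6

[S [Q < [S [Q ( [S [Q < >]] )]] >] [S [Q < >] [S [Q ( )] [S [Q ( )]]]]]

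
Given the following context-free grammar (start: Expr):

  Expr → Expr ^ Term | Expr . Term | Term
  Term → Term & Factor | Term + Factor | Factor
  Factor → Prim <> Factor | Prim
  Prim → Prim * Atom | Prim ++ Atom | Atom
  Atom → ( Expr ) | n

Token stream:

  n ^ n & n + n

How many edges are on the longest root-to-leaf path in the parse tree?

[Expr [Expr [Term [Factor [Prim [Atom n]]]]] ^ [Term [Term [Term [Factor [Prim [Atom n]]]] & [Factor [Prim [Atom n]]]] + [Factor [Prim [Atom n]]]]]

7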